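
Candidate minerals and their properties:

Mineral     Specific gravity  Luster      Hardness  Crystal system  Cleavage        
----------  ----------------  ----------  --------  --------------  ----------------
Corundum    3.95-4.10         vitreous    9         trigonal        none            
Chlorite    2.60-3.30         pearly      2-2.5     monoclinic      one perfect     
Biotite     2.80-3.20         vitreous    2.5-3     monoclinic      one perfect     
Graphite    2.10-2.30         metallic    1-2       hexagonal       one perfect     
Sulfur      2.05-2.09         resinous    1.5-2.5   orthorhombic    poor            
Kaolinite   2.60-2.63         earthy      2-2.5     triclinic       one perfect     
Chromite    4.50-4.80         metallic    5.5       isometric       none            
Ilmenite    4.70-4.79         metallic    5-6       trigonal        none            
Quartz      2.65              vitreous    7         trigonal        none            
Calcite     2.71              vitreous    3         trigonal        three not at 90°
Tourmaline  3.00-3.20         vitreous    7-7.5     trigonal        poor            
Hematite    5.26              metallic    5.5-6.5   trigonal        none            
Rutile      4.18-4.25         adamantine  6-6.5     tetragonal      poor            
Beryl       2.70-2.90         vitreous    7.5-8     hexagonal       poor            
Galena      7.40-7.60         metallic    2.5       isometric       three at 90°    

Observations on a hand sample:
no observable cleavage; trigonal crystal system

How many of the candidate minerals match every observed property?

4

No observable cleavage: leaves Corundum, Chromite, Ilmenite, Quartz, Hematite.
Trigonal crystal system is inconsistent with Chromite.
Consistent with every observation: Corundum, Hematite, Ilmenite, Quartz.
That is 4 minerals.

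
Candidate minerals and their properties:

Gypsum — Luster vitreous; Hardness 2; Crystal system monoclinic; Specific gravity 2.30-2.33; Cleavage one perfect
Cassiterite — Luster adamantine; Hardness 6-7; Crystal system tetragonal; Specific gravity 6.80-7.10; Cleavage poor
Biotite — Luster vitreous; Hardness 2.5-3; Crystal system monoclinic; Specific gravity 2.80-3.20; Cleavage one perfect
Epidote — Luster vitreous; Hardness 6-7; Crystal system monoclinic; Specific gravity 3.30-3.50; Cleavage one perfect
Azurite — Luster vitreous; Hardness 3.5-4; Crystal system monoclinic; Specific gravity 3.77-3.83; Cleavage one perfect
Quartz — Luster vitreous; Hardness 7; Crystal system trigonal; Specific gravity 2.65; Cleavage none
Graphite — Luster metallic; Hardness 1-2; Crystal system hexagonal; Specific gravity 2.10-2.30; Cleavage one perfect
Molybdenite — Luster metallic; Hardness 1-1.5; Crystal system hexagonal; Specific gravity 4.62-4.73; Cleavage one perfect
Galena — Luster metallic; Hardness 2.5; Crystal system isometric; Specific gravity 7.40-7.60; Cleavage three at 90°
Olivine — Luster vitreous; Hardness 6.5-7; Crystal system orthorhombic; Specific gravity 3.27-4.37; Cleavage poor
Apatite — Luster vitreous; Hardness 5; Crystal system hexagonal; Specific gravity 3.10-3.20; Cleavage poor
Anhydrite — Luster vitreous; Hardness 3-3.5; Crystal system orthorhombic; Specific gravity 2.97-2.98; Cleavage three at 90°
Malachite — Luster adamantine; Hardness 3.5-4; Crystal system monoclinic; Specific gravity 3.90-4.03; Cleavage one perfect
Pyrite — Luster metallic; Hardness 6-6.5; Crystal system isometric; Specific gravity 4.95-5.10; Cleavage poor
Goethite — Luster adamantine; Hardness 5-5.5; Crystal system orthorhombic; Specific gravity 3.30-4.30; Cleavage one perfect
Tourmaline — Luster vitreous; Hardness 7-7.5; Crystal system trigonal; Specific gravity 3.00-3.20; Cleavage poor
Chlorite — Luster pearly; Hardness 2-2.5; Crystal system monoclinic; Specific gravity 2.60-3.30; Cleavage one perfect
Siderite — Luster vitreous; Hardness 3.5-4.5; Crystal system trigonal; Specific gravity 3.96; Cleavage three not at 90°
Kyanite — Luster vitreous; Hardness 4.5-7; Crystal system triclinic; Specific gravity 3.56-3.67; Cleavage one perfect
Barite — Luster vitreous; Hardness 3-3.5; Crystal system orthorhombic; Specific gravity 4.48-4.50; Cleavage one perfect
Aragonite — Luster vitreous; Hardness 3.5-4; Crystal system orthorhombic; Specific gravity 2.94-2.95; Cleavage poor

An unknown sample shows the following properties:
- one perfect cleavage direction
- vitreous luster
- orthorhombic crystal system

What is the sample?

One perfect cleavage direction — only Gypsum, Biotite, Epidote, Azurite, Graphite, Molybdenite, Malachite, Goethite, Chlorite, Kyanite, Barite remain.
Vitreous luster excludes Graphite, Molybdenite, Malachite, Goethite, Chlorite.
Orthorhombic crystal system — Barite remains.
Barite is the sole remaining match.

Barite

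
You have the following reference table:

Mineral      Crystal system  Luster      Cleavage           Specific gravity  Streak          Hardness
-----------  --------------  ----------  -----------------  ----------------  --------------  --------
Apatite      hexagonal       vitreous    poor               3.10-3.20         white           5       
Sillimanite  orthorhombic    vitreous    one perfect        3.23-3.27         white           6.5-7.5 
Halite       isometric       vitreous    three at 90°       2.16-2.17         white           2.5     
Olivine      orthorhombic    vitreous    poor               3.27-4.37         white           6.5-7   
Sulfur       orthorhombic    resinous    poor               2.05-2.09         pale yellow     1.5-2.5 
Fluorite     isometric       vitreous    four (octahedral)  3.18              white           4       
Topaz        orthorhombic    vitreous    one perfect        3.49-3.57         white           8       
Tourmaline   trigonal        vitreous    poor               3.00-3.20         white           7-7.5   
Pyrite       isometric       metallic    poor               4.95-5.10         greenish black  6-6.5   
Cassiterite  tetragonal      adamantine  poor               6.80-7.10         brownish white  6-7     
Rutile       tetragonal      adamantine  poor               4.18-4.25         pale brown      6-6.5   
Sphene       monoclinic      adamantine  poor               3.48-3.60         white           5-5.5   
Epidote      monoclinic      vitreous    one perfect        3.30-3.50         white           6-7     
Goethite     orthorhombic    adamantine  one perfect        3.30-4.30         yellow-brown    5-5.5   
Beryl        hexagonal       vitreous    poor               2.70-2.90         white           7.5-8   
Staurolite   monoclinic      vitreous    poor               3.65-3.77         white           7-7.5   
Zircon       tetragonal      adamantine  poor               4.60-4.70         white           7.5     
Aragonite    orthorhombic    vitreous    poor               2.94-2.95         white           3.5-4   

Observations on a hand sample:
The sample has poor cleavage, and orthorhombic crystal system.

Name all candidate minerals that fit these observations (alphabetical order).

Poor cleavage rules out Sillimanite, Halite, Fluorite, Topaz, Epidote, Goethite.
Orthorhombic crystal system: only Olivine, Sulfur, Aragonite remain.
The minerals that satisfy all observations are Aragonite, Olivine, Sulfur.

Aragonite, Olivine, Sulfur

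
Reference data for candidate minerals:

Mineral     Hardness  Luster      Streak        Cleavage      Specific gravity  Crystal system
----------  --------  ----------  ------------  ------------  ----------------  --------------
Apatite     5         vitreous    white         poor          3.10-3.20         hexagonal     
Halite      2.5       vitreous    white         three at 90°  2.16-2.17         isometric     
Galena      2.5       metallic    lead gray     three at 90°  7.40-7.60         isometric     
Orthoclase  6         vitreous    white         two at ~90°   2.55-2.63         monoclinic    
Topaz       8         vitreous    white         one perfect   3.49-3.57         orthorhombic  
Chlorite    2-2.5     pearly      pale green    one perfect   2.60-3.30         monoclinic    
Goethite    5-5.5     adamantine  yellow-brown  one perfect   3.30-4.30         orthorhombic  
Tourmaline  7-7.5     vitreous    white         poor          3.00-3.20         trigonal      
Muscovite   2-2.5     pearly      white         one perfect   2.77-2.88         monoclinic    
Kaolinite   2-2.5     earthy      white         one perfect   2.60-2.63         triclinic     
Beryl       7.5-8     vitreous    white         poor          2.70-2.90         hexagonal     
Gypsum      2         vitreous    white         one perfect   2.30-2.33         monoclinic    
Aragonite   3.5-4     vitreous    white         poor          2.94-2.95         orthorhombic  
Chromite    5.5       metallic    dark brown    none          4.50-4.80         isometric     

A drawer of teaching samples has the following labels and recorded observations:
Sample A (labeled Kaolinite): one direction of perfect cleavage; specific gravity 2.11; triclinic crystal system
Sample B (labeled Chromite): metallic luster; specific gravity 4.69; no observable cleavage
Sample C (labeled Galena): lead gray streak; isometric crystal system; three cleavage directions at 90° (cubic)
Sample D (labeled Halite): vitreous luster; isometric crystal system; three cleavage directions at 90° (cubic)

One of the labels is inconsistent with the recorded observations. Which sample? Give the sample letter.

Sample A: Kaolinite has SG 2.60-2.63, but the record shows specific gravity 2.11 — this label is wrong.
Sample B: nothing contradicts Chromite.
Sample C: nothing contradicts Galena.
Sample D: nothing contradicts Halite.
The mislabeled specimen is A.

A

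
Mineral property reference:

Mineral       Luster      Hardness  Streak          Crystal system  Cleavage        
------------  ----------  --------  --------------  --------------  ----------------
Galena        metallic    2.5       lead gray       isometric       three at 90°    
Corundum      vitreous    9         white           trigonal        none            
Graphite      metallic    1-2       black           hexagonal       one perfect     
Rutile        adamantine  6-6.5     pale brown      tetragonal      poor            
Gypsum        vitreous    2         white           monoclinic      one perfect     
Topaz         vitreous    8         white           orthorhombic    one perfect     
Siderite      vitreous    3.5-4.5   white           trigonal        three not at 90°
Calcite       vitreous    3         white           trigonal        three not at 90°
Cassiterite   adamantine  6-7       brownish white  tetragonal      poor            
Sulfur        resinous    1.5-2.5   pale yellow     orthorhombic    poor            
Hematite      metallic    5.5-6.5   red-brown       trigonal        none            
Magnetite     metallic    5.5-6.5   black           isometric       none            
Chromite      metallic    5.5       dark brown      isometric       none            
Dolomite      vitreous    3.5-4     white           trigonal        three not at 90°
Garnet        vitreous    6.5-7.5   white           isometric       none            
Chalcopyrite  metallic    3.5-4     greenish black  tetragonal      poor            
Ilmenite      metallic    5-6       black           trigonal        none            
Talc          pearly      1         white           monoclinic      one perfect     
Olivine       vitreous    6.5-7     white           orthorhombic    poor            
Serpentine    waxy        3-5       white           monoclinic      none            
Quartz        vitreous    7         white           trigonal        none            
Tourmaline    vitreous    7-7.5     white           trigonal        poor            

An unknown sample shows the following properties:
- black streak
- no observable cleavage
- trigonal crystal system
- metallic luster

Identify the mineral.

Ilmenite

Black streak — only Graphite, Magnetite, Ilmenite remain.
No observable cleavage rules out Graphite.
Trigonal crystal system rules out Magnetite.
Metallic luster — consistent with all remaining minerals.
Only Ilmenite satisfies all observations.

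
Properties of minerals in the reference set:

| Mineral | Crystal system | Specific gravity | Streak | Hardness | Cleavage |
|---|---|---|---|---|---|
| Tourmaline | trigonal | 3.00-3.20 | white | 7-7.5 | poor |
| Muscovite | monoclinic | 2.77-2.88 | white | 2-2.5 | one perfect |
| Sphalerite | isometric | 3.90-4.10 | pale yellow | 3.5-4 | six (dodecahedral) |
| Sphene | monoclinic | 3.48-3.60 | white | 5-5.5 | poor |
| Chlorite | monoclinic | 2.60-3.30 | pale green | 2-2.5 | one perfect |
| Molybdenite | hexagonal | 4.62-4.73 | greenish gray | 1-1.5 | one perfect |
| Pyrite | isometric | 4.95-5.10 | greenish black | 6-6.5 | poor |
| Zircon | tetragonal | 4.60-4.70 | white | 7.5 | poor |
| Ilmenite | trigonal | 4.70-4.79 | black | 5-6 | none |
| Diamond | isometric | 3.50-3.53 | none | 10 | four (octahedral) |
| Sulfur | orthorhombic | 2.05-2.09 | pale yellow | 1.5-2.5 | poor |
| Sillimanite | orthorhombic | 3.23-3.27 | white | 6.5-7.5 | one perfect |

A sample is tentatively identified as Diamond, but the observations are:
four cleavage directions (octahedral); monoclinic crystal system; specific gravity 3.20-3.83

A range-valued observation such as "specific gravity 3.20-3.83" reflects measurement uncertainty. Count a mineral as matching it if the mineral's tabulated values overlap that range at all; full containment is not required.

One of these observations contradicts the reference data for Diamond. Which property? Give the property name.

crystal system

Four cleavage directions (octahedral): Diamond has cleavage four (octahedral) — within range.
Monoclinic crystal system: Diamond has isometric system — does not match.
Specific gravity 3.20-3.83: Diamond has SG 3.50-3.53 — within range.
Everything matches except the crystal system.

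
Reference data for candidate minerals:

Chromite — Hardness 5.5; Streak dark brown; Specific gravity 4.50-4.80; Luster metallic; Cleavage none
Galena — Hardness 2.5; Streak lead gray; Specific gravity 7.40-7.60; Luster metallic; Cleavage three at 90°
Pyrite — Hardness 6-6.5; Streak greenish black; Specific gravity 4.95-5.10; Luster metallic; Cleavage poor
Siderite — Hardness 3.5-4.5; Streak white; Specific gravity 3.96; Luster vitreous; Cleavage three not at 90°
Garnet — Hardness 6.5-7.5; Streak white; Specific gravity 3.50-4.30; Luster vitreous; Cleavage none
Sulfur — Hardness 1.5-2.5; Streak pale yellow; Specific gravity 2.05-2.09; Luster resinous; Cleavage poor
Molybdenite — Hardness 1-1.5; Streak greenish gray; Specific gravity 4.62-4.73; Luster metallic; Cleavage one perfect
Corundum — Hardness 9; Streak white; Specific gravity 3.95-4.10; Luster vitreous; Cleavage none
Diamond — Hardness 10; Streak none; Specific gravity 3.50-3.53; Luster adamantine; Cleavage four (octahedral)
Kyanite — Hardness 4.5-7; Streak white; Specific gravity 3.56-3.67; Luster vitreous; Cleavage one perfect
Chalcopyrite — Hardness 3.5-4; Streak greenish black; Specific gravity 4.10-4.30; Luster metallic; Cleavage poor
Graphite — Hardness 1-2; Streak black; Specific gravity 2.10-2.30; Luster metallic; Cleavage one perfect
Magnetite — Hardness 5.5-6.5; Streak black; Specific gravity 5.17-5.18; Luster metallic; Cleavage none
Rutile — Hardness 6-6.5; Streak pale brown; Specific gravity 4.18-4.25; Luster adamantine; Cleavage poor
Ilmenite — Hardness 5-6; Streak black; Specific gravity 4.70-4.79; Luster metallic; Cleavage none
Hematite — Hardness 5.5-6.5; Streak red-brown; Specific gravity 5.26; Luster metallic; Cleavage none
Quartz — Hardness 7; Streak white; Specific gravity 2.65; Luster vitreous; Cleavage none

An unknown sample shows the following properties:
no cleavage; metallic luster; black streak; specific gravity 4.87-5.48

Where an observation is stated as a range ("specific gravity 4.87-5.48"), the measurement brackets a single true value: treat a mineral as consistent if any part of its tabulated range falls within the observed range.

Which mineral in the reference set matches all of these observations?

No cleavage — narrows the field to Chromite, Garnet, Corundum, Magnetite, Ilmenite, Hematite, Quartz.
Metallic luster eliminates Garnet, Corundum, Quartz.
Black streak eliminates Chromite, Hematite.
Specific gravity 4.87-5.48 excludes Ilmenite.
Magnetite is the sole remaining match.

Magnetite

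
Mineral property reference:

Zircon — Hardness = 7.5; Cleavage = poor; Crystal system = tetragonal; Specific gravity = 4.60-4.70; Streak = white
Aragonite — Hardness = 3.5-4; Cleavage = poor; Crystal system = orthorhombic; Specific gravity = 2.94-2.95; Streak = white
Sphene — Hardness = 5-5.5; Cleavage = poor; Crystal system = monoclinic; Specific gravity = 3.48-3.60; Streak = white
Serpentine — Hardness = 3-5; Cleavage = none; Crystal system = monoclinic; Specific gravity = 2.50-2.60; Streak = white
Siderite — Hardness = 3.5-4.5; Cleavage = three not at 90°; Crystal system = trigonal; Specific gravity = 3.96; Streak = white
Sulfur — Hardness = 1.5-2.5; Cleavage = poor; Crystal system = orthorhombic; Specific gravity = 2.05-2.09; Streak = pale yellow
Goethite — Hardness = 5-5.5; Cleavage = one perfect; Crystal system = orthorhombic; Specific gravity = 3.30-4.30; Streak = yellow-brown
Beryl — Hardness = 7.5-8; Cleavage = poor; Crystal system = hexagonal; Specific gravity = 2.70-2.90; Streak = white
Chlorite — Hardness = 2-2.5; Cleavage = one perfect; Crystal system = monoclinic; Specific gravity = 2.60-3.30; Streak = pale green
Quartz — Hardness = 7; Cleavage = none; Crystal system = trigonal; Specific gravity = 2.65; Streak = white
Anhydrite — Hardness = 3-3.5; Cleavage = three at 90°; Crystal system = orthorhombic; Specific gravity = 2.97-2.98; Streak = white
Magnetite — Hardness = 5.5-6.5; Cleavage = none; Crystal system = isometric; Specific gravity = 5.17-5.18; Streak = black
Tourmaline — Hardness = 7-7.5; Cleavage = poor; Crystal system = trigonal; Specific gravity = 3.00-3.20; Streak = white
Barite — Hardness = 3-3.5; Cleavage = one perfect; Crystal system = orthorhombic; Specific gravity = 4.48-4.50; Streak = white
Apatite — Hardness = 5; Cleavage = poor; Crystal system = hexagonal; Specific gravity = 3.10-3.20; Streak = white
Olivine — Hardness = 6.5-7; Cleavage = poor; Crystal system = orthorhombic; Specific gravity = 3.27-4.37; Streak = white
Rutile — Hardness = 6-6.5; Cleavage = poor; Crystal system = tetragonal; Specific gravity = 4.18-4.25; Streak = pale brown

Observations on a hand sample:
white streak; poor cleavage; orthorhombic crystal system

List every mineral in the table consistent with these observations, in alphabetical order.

Aragonite, Olivine

White streak eliminates Sulfur, Goethite, Chlorite, Magnetite, Rutile.
Poor cleavage excludes Serpentine, Siderite, Quartz, Anhydrite, Barite.
Orthorhombic crystal system — Aragonite, Olivine remain.
Remaining candidates: Aragonite, Olivine.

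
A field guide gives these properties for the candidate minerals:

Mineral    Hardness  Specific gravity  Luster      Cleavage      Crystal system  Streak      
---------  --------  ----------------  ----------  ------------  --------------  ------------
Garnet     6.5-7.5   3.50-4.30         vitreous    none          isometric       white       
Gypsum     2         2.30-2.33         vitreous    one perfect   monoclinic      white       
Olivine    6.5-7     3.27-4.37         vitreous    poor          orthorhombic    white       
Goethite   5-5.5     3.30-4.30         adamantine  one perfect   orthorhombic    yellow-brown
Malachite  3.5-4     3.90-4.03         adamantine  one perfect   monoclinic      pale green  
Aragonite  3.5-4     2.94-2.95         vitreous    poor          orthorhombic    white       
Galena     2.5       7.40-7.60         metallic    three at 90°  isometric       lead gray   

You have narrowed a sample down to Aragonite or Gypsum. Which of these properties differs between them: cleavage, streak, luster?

cleavage

Cleavage: Aragonite poor, Gypsum one perfect — distinct.
Streak: both white — no difference.
Luster: both vitreous — no difference.
Cleavage is the diagnostic property here.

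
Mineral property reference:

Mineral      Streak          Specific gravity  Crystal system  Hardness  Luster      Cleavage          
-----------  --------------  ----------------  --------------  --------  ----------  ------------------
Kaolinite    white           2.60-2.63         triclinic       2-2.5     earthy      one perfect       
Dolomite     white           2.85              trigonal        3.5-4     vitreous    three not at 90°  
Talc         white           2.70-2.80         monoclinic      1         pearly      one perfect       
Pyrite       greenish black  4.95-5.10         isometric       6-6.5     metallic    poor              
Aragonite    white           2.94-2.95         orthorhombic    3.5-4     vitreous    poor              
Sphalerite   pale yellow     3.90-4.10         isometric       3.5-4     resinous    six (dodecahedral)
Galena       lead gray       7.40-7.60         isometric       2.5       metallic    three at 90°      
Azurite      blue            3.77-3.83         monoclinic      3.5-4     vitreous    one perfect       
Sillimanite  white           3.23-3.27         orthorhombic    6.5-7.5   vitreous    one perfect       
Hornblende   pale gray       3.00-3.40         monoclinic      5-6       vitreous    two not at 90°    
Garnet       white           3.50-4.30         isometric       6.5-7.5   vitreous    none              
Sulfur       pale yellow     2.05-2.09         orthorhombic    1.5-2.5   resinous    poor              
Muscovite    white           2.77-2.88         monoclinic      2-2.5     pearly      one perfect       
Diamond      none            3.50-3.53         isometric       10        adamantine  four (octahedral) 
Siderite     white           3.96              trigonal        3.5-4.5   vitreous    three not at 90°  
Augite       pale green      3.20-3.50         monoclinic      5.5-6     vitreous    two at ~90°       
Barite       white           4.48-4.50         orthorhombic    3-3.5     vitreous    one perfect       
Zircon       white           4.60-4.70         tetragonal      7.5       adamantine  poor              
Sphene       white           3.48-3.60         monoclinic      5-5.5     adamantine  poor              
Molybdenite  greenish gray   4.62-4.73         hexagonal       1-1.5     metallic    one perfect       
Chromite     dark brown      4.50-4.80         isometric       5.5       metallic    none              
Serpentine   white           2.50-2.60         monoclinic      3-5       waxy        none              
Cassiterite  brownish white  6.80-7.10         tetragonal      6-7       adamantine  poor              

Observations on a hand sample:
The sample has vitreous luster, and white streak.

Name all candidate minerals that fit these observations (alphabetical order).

Vitreous luster: leaves Dolomite, Aragonite, Azurite, Sillimanite, Hornblende, Garnet, Siderite, Augite, Barite.
White streak eliminates Azurite, Hornblende, Augite.
Remaining candidates: Aragonite, Barite, Dolomite, Garnet, Siderite, Sillimanite.

Aragonite, Barite, Dolomite, Garnet, Siderite, Sillimanite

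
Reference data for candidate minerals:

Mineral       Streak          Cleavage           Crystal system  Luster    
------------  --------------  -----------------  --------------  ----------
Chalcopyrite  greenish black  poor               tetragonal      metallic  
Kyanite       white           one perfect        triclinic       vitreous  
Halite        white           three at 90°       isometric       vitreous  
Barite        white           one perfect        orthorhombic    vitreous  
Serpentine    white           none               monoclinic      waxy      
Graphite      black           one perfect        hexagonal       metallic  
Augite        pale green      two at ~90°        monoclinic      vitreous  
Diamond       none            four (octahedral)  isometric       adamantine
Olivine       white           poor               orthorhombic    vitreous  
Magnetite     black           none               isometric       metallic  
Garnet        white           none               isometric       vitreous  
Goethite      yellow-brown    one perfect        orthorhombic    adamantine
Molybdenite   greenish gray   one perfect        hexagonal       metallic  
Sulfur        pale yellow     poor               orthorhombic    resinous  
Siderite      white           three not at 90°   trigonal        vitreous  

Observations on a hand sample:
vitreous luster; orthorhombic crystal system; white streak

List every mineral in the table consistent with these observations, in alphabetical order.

Barite, Olivine

Vitreous luster: only Kyanite, Halite, Barite, Augite, Olivine, Garnet, Siderite remain.
Orthorhombic crystal system: leaves Barite, Olivine.
White streak: every remaining candidate is consistent.
Remaining candidates: Barite, Olivine.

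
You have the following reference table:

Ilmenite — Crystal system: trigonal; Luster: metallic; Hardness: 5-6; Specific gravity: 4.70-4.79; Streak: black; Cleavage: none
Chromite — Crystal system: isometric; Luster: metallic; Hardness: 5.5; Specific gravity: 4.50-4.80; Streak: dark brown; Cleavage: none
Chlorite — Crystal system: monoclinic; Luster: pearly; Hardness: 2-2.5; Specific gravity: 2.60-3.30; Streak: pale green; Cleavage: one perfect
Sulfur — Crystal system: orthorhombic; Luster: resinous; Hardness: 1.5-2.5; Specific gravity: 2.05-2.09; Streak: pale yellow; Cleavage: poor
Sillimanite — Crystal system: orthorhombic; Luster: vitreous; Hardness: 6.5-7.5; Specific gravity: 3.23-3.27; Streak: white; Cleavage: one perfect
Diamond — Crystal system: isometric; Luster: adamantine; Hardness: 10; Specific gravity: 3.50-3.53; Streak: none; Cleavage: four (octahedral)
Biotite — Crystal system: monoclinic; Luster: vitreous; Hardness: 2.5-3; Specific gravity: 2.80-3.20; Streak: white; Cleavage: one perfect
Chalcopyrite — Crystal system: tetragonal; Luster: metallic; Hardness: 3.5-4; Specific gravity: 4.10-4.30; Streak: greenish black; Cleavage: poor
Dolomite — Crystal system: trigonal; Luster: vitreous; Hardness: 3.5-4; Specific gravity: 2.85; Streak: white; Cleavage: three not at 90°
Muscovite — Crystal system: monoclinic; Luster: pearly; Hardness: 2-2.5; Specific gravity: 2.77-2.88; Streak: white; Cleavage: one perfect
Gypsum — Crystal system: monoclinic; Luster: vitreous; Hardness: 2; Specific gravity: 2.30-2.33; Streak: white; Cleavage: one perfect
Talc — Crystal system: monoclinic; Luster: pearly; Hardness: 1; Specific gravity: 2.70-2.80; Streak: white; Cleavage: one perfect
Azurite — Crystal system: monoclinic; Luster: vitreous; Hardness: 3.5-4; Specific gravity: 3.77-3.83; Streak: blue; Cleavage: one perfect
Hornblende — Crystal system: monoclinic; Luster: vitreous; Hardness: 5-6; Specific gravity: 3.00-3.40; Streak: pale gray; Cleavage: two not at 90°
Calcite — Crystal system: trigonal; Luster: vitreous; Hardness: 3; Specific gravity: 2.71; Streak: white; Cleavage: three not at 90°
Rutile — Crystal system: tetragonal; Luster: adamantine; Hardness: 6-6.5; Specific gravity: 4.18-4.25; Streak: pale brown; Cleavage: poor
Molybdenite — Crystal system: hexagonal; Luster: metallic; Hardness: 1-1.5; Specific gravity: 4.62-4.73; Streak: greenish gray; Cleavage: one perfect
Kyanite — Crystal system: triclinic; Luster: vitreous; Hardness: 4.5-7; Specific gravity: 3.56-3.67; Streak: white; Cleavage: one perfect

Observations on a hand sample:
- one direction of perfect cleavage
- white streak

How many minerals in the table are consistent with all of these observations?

One direction of perfect cleavage — narrows the field to Chlorite, Sillimanite, Biotite, Muscovite, Gypsum, Talc, Azurite, Molybdenite, Kyanite.
White streak eliminates Chlorite, Azurite, Molybdenite.
Consistent with every observation: Biotite, Gypsum, Kyanite, Muscovite, Sillimanite, Talc.
That is 6 minerals.

6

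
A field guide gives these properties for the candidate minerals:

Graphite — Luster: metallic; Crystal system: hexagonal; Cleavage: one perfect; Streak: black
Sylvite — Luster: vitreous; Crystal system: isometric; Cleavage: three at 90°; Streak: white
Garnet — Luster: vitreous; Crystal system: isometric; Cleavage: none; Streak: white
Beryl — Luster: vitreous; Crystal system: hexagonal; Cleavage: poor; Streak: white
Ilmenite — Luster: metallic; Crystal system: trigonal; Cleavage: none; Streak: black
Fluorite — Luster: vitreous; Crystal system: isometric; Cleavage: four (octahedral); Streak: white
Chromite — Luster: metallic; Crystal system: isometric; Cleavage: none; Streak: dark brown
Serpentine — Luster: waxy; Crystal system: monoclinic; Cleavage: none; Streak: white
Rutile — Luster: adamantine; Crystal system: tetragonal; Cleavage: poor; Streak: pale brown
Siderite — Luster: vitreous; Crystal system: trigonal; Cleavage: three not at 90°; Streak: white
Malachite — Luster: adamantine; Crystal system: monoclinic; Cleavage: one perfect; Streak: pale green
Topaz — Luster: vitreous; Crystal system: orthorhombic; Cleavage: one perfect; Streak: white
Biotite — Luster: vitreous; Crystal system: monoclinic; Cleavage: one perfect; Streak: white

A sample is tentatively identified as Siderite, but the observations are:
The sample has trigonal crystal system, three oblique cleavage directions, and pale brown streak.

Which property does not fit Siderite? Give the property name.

streak

Trigonal crystal system: Siderite has trigonal system — consistent.
Three oblique cleavage directions: Siderite has cleavage three not at 90° — consistent.
Pale brown streak: Siderite has white streak — inconsistent.
Everything matches except the streak.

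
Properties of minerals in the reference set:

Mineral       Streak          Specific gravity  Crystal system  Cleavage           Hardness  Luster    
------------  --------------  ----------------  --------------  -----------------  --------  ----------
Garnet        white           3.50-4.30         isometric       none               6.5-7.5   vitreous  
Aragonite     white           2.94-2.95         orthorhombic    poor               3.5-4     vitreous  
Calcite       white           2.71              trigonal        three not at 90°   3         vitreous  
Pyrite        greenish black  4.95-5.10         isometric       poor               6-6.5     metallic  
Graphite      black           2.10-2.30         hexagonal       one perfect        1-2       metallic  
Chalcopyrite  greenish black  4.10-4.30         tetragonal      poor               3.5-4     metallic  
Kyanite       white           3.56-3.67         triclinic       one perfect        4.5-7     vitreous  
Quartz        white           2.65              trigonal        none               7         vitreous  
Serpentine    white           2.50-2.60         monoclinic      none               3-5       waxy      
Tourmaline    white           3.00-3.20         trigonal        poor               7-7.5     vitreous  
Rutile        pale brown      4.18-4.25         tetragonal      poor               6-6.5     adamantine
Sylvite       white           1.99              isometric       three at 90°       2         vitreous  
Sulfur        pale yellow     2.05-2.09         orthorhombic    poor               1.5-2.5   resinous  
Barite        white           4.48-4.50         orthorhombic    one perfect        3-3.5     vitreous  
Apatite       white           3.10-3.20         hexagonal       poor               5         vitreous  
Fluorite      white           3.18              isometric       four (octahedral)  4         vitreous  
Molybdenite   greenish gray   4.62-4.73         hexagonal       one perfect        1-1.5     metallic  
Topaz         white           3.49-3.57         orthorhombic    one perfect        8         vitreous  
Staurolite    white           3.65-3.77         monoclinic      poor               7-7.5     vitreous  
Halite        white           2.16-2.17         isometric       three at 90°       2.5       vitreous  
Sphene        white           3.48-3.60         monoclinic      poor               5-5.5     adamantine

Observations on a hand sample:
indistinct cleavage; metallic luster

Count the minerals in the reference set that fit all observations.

Indistinct cleavage: narrows the field to Aragonite, Pyrite, Chalcopyrite, Tourmaline, Rutile, Sulfur, Apatite, Staurolite, Sphene.
Metallic luster: leaves Pyrite, Chalcopyrite.
The minerals that satisfy all observations are Chalcopyrite, Pyrite.
That is 2 minerals.

2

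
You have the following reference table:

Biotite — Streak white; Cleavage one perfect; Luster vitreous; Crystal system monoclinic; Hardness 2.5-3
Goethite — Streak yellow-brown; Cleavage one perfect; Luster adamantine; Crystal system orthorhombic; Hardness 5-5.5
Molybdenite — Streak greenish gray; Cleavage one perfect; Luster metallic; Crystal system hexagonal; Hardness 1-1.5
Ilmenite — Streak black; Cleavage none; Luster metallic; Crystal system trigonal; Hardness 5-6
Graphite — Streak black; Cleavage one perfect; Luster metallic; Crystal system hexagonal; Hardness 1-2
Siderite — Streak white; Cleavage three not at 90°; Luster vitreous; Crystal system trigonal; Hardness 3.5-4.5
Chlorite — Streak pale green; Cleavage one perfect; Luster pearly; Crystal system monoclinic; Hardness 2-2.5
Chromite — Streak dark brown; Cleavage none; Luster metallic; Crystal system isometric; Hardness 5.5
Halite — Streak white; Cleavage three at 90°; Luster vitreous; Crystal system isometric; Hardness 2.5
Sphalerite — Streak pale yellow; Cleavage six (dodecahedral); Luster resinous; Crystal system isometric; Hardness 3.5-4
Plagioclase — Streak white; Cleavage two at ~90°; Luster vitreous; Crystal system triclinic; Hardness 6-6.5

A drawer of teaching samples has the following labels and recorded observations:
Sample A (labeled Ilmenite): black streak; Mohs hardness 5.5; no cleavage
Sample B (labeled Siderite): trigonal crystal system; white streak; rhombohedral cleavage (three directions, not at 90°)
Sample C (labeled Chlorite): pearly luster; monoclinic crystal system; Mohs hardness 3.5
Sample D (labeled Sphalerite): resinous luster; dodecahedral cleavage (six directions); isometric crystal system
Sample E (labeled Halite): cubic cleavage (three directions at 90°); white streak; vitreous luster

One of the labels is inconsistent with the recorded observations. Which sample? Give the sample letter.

C

Sample A: all recorded properties match Ilmenite.
Sample B: all recorded properties match Siderite.
Sample C: Chlorite has hardness 2-2.5, but the record shows Mohs hardness 3.5 — this label is wrong.
Sample D: all recorded properties match Sphalerite.
Sample E: all recorded properties match Halite.
Sample C is the mislabeled one.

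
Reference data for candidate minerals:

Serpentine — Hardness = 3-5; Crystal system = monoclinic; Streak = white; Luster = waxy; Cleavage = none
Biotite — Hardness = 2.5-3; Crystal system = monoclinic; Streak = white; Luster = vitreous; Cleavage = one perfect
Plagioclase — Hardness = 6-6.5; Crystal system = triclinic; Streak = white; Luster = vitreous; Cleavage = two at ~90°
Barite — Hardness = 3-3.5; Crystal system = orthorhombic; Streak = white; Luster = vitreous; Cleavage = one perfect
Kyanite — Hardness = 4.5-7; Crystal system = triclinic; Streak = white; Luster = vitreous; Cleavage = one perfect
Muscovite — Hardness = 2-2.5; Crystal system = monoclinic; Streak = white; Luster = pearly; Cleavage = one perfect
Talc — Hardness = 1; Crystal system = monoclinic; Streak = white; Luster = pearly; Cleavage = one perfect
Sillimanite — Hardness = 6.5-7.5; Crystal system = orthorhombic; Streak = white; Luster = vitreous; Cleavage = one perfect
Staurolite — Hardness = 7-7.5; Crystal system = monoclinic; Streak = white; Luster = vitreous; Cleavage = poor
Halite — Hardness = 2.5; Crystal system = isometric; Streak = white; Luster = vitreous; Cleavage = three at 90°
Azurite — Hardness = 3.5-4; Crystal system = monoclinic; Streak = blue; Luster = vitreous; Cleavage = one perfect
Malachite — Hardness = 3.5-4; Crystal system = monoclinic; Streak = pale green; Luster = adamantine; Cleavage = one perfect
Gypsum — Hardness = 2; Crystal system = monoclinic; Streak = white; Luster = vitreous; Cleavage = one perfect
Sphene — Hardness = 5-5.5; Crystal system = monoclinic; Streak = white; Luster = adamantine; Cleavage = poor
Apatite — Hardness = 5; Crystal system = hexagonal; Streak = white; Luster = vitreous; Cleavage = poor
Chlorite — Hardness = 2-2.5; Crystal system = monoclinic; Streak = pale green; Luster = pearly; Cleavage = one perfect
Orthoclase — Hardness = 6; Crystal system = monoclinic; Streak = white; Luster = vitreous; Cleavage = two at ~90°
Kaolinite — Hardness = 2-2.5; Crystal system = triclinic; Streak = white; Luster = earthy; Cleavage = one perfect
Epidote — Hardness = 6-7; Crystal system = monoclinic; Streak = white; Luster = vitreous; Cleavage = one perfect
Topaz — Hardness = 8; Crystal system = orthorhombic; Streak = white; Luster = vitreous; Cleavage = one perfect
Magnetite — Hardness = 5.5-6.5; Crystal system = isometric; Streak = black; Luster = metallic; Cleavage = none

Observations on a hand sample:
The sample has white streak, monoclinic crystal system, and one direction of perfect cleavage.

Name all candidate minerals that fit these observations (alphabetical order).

Biotite, Epidote, Gypsum, Muscovite, Talc

White streak excludes Azurite, Malachite, Chlorite, Magnetite.
Monoclinic crystal system — narrows the field to Serpentine, Biotite, Muscovite, Talc, Staurolite, Gypsum, Sphene, Orthoclase, Epidote.
One direction of perfect cleavage is inconsistent with Serpentine, Staurolite, Sphene, Orthoclase.
The minerals that satisfy all observations are Biotite, Epidote, Gypsum, Muscovite, Talc.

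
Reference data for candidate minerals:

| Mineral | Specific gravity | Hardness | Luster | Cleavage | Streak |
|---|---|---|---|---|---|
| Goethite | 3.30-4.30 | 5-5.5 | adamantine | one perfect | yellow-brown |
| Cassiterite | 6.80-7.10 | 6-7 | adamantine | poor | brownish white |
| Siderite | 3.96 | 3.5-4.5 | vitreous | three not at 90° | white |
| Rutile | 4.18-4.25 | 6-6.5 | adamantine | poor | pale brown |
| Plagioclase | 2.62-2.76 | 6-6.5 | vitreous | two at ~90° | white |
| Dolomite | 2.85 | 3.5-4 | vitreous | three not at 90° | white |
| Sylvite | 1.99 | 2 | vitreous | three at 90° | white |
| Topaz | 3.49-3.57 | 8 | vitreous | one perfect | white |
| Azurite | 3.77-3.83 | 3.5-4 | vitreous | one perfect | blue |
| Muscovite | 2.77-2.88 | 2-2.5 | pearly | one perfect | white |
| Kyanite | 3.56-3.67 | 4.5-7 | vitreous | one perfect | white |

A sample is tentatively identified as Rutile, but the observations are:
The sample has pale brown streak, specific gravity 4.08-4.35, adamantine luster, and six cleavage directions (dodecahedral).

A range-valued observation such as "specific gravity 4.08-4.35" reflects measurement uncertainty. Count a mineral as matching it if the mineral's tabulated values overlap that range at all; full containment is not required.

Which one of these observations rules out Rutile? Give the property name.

cleavage

Pale brown streak: Rutile has pale brown streak — within range.
Specific gravity 4.08-4.35: Rutile has SG 4.18-4.25 — within range.
Adamantine luster: Rutile has adamantine luster — within range.
Six cleavage directions (dodecahedral): Rutile has cleavage poor — outside the reference range.
Only the cleavage is inconsistent.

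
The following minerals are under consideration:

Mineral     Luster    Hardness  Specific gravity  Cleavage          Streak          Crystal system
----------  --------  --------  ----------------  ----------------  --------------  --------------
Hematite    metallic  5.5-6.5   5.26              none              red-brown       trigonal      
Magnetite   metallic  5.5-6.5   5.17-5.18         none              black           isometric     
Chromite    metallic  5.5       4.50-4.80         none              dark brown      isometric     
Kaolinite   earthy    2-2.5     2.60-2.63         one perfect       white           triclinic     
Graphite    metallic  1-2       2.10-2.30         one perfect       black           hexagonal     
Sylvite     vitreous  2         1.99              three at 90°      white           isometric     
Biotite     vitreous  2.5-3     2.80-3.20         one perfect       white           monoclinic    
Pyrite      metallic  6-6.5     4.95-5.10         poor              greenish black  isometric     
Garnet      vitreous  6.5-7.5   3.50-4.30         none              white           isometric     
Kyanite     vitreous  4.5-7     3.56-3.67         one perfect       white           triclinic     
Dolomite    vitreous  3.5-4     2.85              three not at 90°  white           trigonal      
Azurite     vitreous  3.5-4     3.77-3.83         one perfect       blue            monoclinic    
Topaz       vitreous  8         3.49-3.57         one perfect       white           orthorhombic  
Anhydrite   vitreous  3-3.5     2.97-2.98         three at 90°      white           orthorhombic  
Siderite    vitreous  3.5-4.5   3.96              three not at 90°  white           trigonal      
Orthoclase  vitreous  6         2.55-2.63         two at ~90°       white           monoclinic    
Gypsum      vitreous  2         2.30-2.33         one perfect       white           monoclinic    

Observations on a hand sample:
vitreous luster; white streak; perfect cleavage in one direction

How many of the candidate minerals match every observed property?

Vitreous luster eliminates Hematite, Magnetite, Chromite, Kaolinite, Graphite, Pyrite.
White streak rules out Azurite.
Perfect cleavage in one direction — narrows the field to Biotite, Kyanite, Topaz, Gypsum.
Consistent with every observation: Biotite, Gypsum, Kyanite, Topaz.
That is 4 minerals.

4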